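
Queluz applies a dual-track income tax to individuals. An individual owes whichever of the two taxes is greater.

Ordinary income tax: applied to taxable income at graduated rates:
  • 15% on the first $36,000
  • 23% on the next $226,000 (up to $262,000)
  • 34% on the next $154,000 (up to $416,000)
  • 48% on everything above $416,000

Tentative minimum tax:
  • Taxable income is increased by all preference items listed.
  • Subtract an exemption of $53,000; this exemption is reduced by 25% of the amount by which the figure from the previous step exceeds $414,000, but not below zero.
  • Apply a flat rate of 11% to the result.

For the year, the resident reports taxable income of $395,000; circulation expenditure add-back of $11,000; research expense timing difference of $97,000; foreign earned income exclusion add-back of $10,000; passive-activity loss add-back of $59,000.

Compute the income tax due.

$102,600

Ordinary income tax:
  $36,000 × 15% = $5,400
  $226,000 × 23% = $51,980
  $133,000 × 34% = $45,220
  → $102,600

Tentative minimum tax:
  Adjusted income: $395,000 + $11,000 + $97,000 + $10,000 + $59,000 = $572,000
  Exemption: $53,000 − 25% × ($572,000 − $414,000) = $53,000 − $39,500 = $13,500
  Base: $572,000 − $13,500 = $558,500
  $558,500 × 11% = $61,435

$102,600 > $61,435, so the ordinary income tax governs.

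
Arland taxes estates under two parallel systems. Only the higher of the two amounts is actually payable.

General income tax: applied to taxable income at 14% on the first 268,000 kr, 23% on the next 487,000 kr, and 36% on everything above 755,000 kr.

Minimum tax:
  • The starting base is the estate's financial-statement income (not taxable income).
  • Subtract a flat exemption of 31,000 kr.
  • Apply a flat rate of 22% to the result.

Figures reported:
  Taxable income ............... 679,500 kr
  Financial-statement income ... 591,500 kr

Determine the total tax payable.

Minimum tax:
  Base (financial-statement income): 591,500 kr
  Less exemption 31,000 kr → base 560,500 kr
  560,500 kr × 22% = 123,310 kr

General income tax:
  268,000 kr × 14% = 37,520 kr
  411,500 kr × 23% = 94,645 kr
  → 132,165 kr

132,165 kr > 123,310 kr, so the general income tax governs.

132,165 kr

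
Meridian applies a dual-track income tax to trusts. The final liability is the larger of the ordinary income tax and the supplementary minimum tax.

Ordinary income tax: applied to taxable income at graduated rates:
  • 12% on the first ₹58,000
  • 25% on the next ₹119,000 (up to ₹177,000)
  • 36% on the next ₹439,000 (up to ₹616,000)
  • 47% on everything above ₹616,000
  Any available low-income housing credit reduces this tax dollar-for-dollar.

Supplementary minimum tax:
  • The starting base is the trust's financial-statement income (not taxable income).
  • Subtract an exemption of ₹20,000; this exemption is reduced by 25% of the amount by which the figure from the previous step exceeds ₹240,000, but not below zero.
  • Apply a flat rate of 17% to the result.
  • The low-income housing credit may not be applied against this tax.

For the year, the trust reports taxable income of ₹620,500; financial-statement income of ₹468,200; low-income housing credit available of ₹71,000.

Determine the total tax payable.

₹125,865

Supplementary minimum tax:
  Base (financial-statement income): ₹468,200
  Exemption: 25% × (₹468,200 − ₹240,000) = ₹57,050 ≥ ₹20,000, so the exemption is fully phased out
  Base: ₹468,200 − ₹0 = ₹468,200
  ₹468,200 × 17% = ₹79,594

Ordinary income tax:
  ₹58,000 × 12% = ₹6,960
  ₹119,000 × 25% = ₹29,750
  ₹439,000 × 36% = ₹158,040
  ₹4,500 × 47% = ₹2,115
  → ₹196,865
  Less low-income housing credit ₹71,000 → ₹125,865

₹125,865 > ₹79,594, so the ordinary income tax governs.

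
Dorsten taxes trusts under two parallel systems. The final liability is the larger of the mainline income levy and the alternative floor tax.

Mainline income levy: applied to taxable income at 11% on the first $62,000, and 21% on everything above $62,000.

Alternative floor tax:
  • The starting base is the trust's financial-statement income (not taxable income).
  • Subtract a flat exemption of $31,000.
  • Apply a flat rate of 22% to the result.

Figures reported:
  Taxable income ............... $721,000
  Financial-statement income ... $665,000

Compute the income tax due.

$145,210

Mainline income levy:
  $62,000 × 11% = $6,820
  $659,000 × 21% = $138,390
  → $145,210

Alternative floor tax:
  Base (financial-statement income): $665,000
  Less exemption $31,000 → base $634,000
  $634,000 × 22% = $139,480

$145,210 > $139,480, so the mainline income levy governs.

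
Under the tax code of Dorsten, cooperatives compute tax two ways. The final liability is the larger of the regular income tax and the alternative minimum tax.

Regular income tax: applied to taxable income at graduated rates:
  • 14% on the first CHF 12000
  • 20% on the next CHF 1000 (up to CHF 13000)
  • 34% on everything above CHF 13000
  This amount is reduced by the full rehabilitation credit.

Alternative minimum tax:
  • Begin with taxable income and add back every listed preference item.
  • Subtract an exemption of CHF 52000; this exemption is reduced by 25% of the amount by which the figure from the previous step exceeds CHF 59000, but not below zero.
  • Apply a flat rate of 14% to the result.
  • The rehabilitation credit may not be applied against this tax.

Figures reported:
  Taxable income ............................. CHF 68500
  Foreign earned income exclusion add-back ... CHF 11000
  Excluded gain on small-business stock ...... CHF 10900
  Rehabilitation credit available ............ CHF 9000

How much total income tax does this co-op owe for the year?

CHF 11750

Regular income tax:
  CHF 12000 × 14% = CHF 1680
  CHF 1000 × 20% = CHF 200
  CHF 55500 × 34% = CHF 18870
  → CHF 20750
  Less rehabilitation credit CHF 9000 → CHF 11750

Alternative minimum tax:
  Adjusted income: CHF 68500 + CHF 11000 + CHF 10900 = CHF 90400
  Exemption: CHF 52000 − 25% × (CHF 90400 − CHF 59000) = CHF 52000 − CHF 7850 = CHF 44150
  Base: CHF 90400 − CHF 44150 = CHF 46250
  CHF 46250 × 14% = CHF 6475

CHF 11750 > CHF 6475, so the regular income tax governs.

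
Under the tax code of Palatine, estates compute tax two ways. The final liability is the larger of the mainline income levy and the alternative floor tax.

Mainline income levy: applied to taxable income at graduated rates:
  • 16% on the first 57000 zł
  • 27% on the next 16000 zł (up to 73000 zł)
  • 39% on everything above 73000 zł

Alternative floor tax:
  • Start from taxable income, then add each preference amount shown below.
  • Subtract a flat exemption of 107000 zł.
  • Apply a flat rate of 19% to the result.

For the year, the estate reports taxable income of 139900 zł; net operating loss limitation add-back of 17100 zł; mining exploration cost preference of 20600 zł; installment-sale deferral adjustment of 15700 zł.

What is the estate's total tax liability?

Alternative floor tax:
  Adjusted income: 139900 zł + 17100 zł + 20600 zł + 15700 zł = 193300 zł
  Less exemption 107000 zł → base 86300 zł
  86300 zł × 19% = 16397 zł

Mainline income levy:
  57000 zł × 16% = 9120 zł
  16000 zł × 27% = 4320 zł
  66900 zł × 39% = 26091 zł
  → 39531 zł

39531 zł > 16397 zł, so the mainline income levy governs.

39531 zł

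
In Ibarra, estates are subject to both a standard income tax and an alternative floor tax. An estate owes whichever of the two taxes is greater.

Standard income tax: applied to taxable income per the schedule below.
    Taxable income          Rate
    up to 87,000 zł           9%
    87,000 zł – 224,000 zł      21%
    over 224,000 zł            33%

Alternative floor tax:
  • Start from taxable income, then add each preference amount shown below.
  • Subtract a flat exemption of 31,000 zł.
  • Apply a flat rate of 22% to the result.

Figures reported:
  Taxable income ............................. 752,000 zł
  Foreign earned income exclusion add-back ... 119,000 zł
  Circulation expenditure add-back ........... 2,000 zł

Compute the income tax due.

Standard income tax:
  87,000 zł × 9% = 7,830 zł
  137,000 zł × 21% = 28,770 zł
  528,000 zł × 33% = 174,240 zł
  → 210,840 zł

Alternative floor tax:
  Adjusted income: 752,000 zł + 119,000 zł + 2,000 zł = 873,000 zł
  Less exemption 31,000 zł → base 842,000 zł
  842,000 zł × 22% = 185,240 zł

210,840 zł > 185,240 zł, so the standard income tax governs.

210,840 zł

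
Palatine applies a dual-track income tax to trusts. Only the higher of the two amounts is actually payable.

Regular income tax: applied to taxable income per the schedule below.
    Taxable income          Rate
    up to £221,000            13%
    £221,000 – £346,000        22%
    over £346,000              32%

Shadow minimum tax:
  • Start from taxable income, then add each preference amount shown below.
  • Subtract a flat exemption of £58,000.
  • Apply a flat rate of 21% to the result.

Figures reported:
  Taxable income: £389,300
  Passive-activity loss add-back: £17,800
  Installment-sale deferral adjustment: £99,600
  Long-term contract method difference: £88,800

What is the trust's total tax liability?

Shadow minimum tax:
  Adjusted income: £389,300 + £17,800 + £99,600 + £88,800 = £595,500
  Less exemption £58,000 → base £537,500
  £537,500 × 21% = £112,875

Regular income tax:
  £221,000 × 13% = £28,730
  £125,000 × 22% = £27,500
  £43,300 × 32% = £13,856
  → £70,086

£112,875 > £70,086, so the shadow minimum tax is the binding amount.

£112,875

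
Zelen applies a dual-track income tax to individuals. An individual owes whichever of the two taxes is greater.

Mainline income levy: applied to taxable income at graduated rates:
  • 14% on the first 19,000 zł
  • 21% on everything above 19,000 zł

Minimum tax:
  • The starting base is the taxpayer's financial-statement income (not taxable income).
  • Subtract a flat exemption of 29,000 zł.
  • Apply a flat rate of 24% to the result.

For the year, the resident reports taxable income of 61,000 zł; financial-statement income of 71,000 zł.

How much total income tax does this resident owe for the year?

11,480 zł

Mainline income levy:
  19,000 zł × 14% = 2,660 zł
  42,000 zł × 21% = 8,820 zł
  → 11,480 zł

Minimum tax:
  Base (financial-statement income): 71,000 zł
  Less exemption 29,000 zł → base 42,000 zł
  42,000 zł × 24% = 10,080 zł

11,480 zł > 10,080 zł, so the mainline income levy governs.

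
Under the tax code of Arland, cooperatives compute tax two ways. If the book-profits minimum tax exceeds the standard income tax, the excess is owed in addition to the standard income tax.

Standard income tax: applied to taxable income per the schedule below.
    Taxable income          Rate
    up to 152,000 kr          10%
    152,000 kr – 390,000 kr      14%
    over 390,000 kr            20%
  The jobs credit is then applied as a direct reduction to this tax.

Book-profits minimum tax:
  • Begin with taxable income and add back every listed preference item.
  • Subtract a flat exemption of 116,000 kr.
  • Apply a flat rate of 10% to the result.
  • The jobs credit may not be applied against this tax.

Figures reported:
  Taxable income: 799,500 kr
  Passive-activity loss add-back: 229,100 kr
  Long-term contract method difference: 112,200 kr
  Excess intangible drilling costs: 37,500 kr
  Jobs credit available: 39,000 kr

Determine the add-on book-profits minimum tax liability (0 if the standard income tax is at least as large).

14,810 kr

Standard income tax:
  152,000 kr × 10% = 15,200 kr
  238,000 kr × 14% = 33,320 kr
  409,500 kr × 20% = 81,900 kr
  → 130,420 kr
  Less jobs credit 39,000 kr → 91,420 kr

Book-profits minimum tax:
  Adjusted income: 799,500 kr + 229,100 kr + 112,200 kr + 37,500 kr = 1,178,300 kr
  Less exemption 116,000 kr → base 1,062,300 kr
  1,062,300 kr × 10% = 106,230 kr

Excess of book-profits minimum tax over standard income tax: 106,230 kr − 91,420 kr = 14,810 kr.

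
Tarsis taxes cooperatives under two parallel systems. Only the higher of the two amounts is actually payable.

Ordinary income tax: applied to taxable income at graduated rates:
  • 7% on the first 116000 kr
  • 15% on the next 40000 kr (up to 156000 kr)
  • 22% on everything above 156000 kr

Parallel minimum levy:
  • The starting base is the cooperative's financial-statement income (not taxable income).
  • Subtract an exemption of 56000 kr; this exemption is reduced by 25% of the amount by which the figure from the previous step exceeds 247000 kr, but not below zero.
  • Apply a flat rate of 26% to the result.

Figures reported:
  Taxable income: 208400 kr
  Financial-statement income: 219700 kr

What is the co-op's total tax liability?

42562 kr

Ordinary income tax:
  116000 kr × 7% = 8120 kr
  40000 kr × 15% = 6000 kr
  52400 kr × 22% = 11528 kr
  → 25648 kr

Parallel minimum levy:
  Base (financial-statement income): 219700 kr
  Exemption: 219700 kr ≤ 247000 kr, so full 56000 kr applies
  Base: 219700 kr − 56000 kr = 163700 kr
  163700 kr × 26% = 42562 kr

42562 kr > 25648 kr, so the parallel minimum levy is the binding amount.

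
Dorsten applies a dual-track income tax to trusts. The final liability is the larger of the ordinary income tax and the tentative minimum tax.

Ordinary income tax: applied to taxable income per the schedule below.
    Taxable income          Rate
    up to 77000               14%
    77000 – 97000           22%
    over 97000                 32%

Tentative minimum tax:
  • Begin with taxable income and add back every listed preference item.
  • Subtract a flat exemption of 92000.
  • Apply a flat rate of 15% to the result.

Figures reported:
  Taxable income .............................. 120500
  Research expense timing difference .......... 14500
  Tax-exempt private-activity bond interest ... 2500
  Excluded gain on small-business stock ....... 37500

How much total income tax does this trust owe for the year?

Tentative minimum tax:
  Adjusted income: 120500 + 14500 + 2500 + 37500 = 175000
  Less exemption 92000 → base 83000
  83000 × 15% = 12450

Ordinary income tax:
  77000 × 14% = 10780
  20000 × 22% = 4400
  23500 × 32% = 7520
  → 22700

22700 > 12450, so the ordinary income tax governs.

22700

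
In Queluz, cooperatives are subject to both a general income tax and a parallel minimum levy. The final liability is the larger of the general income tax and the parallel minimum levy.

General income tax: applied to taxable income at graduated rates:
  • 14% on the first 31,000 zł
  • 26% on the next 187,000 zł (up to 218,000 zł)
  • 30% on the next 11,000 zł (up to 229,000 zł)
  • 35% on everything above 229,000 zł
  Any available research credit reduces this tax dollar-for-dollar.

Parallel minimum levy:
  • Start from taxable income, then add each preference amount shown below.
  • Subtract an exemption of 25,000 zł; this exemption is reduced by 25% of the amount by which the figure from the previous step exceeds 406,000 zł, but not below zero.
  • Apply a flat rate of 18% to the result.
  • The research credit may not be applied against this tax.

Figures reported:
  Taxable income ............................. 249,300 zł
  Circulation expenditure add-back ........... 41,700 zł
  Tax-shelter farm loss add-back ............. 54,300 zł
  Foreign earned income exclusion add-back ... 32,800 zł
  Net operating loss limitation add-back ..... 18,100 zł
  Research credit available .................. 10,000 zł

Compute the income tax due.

General income tax:
  31,000 zł × 14% = 4,340 zł
  187,000 zł × 26% = 48,620 zł
  11,000 zł × 30% = 3,300 zł
  20,300 zł × 35% = 7,105 zł
  → 63,365 zł
  Less research credit 10,000 zł → 53,365 zł

Parallel minimum levy:
  Adjusted income: 249,300 zł + 41,700 zł + 54,300 zł + 32,800 zł + 18,100 zł = 396,200 zł
  Exemption: 396,200 zł ≤ 406,000 zł, so full 25,000 zł applies
  Base: 396,200 zł − 25,000 zł = 371,200 zł
  371,200 zł × 18% = 66,816 zł

66,816 zł > 53,365 zł, so the parallel minimum levy is the binding amount.

66,816 zł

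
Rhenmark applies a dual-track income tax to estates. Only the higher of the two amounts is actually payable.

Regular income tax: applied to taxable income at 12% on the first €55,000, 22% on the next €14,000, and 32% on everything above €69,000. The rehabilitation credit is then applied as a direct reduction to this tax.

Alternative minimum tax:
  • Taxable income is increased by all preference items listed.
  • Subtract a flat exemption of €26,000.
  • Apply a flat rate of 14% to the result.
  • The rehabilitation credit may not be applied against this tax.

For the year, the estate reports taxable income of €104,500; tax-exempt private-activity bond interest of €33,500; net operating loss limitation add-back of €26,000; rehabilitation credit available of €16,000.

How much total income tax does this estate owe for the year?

Regular income tax:
  €55,000 × 12% = €6,600
  €14,000 × 22% = €3,080
  €35,500 × 32% = €11,360
  → €21,040
  Less rehabilitation credit €16,000 → €5,040

Alternative minimum tax:
  Adjusted income: €104,500 + €33,500 + €26,000 = €164,000
  Less exemption €26,000 → base €138,000
  €138,000 × 14% = €19,320

€19,320 > €5,040, so the alternative minimum tax is the binding amount.

€19,320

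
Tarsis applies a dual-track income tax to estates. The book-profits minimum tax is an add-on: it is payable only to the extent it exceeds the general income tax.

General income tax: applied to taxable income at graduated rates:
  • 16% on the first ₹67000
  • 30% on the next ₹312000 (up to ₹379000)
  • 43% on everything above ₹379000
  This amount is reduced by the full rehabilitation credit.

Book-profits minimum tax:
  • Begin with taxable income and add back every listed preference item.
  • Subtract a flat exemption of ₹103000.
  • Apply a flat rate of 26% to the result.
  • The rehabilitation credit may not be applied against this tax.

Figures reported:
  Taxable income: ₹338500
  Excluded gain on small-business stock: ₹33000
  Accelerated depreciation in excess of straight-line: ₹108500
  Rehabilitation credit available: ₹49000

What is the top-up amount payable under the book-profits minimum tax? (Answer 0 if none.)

₹54850

Book-profits minimum tax:
  Adjusted income: ₹338500 + ₹33000 + ₹108500 = ₹480000
  Less exemption ₹103000 → base ₹377000
  ₹377000 × 26% = ₹98020

General income tax:
  ₹67000 × 16% = ₹10720
  ₹271500 × 30% = ₹81450
  → ₹92170
  Less rehabilitation credit ₹49000 → ₹43170

Excess of book-profits minimum tax over general income tax: ₹98020 − ₹43170 = ₹54850.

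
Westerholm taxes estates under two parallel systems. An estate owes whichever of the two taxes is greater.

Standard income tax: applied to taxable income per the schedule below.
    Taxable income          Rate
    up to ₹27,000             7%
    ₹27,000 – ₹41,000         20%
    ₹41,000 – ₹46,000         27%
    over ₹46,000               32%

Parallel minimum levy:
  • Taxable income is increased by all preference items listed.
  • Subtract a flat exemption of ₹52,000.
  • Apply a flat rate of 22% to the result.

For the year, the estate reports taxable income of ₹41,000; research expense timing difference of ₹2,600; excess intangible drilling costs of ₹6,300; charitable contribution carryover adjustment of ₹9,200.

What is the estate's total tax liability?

Standard income tax:
  ₹27,000 × 7% = ₹1,890
  ₹14,000 × 20% = ₹2,800
  → ₹4,690

Parallel minimum levy:
  Adjusted income: ₹41,000 + ₹2,600 + ₹6,300 + ₹9,200 = ₹59,100
  Less exemption ₹52,000 → base ₹7,100
  ₹7,100 × 22% = ₹1,562

₹4,690 > ₹1,562, so the standard income tax governs.

₹4,690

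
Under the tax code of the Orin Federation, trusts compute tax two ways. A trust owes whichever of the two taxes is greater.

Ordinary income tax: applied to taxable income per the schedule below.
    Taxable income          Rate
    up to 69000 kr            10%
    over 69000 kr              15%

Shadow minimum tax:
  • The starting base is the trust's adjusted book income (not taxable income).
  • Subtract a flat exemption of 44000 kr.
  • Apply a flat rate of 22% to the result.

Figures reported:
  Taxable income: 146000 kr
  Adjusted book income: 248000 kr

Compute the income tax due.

44880 kr

Shadow minimum tax:
  Base (adjusted book income): 248000 kr
  Less exemption 44000 kr → base 204000 kr
  204000 kr × 22% = 44880 kr

Ordinary income tax:
  69000 kr × 10% = 6900 kr
  77000 kr × 15% = 11550 kr
  → 18450 kr

44880 kr > 18450 kr, so the shadow minimum tax is the binding amount.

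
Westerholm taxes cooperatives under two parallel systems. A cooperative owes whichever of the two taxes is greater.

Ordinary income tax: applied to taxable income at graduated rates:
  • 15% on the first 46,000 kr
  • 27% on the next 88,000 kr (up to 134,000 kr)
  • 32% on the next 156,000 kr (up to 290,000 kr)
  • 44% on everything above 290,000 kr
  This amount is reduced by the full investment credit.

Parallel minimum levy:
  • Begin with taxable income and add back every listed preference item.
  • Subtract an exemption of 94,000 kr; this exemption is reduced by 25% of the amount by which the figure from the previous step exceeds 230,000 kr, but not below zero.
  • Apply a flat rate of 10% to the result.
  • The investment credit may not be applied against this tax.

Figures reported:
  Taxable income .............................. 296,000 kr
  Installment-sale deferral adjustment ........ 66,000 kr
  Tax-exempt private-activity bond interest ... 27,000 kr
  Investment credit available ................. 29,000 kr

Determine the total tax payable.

Ordinary income tax:
  46,000 kr × 15% = 6,900 kr
  88,000 kr × 27% = 23,760 kr
  156,000 kr × 32% = 49,920 kr
  6,000 kr × 44% = 2,640 kr
  → 83,220 kr
  Less investment credit 29,000 kr → 54,220 kr

Parallel minimum levy:
  Adjusted income: 296,000 kr + 66,000 kr + 27,000 kr = 389,000 kr
  Exemption: 94,000 kr − 25% × (389,000 kr − 230,000 kr) = 94,000 kr − 39,750 kr = 54,250 kr
  Base: 389,000 kr − 54,250 kr = 334,750 kr
  334,750 kr × 10% = 33,475 kr

54,220 kr > 33,475 kr, so the ordinary income tax governs.

54,220 kr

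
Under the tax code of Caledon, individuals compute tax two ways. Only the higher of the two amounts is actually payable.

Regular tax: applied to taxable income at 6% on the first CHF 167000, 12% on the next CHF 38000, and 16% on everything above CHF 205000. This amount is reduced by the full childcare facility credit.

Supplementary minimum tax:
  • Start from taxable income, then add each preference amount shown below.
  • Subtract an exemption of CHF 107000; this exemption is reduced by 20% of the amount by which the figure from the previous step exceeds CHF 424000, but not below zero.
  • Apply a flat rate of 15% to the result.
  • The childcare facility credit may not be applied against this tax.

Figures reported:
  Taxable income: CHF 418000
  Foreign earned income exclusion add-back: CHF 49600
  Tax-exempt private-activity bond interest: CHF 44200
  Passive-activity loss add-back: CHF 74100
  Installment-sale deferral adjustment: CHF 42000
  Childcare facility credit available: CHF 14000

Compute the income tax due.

CHF 84252

Supplementary minimum tax:
  Adjusted income: CHF 418000 + CHF 49600 + CHF 44200 + CHF 74100 + CHF 42000 = CHF 627900
  Exemption: CHF 107000 − 20% × (CHF 627900 − CHF 424000) = CHF 107000 − CHF 40780 = CHF 66220
  Base: CHF 627900 − CHF 66220 = CHF 561680
  CHF 561680 × 15% = CHF 84252

Regular tax:
  CHF 167000 × 6% = CHF 10020
  CHF 38000 × 12% = CHF 4560
  CHF 213000 × 16% = CHF 34080
  → CHF 48660
  Less childcare facility credit CHF 14000 → CHF 34660

CHF 84252 > CHF 34660, so the supplementary minimum tax is the binding amount.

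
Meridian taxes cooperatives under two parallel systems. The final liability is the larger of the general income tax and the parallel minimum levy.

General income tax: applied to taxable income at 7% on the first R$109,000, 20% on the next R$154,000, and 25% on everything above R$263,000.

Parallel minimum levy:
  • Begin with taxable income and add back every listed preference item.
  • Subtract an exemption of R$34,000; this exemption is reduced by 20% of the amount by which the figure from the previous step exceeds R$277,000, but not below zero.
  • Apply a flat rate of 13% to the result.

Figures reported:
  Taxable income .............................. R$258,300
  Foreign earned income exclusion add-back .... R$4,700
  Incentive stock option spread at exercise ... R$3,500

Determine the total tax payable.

Parallel minimum levy:
  Adjusted income: R$258,300 + R$4,700 + R$3,500 = R$266,500
  Exemption: R$266,500 ≤ R$277,000, so full R$34,000 applies
  Base: R$266,500 − R$34,000 = R$232,500
  R$232,500 × 13% = R$30,225

General income tax:
  R$109,000 × 7% = R$7,630
  R$149,300 × 20% = R$29,860
  → R$37,490

R$37,490 > R$30,225, so the general income tax governs.

R$37,490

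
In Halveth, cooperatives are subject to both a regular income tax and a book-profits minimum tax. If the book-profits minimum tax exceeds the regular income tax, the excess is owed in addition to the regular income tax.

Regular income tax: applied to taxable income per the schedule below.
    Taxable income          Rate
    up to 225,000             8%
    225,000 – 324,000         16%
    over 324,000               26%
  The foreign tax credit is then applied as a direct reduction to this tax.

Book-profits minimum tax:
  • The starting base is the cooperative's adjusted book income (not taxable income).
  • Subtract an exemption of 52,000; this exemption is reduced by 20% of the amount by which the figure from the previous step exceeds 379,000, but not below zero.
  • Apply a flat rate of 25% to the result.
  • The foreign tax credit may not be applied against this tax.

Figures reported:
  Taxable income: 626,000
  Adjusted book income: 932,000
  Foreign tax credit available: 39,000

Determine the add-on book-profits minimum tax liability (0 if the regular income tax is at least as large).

159,640

Book-profits minimum tax:
  Base (adjusted book income): 932,000
  Exemption: 20% × (932,000 − 379,000) = 110,600 ≥ 52,000, so the exemption is fully phased out
  Base: 932,000 − 0 = 932,000
  932,000 × 25% = 233,000

Regular income tax:
  225,000 × 8% = 18,000
  99,000 × 16% = 15,840
  302,000 × 26% = 78,520
  → 112,360
  Less foreign tax credit 39,000 → 73,360

Excess of book-profits minimum tax over regular income tax: 233,000 − 73,360 = 159,640.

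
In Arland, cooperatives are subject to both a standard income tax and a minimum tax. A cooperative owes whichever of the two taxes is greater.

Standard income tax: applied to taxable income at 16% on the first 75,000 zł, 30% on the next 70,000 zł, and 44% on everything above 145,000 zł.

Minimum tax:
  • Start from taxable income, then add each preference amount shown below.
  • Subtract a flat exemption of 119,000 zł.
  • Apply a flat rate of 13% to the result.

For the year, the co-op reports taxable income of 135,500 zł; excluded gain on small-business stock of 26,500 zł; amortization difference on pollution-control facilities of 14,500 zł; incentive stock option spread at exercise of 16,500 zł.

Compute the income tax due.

30,150 zł

Standard income tax:
  75,000 zł × 16% = 12,000 zł
  60,500 zł × 30% = 18,150 zł
  → 30,150 zł

Minimum tax:
  Adjusted income: 135,500 zł + 26,500 zł + 14,500 zł + 16,500 zł = 193,000 zł
  Less exemption 119,000 zł → base 74,000 zł
  74,000 zł × 13% = 9,620 zł

30,150 zł > 9,620 zł, so the standard income tax governs.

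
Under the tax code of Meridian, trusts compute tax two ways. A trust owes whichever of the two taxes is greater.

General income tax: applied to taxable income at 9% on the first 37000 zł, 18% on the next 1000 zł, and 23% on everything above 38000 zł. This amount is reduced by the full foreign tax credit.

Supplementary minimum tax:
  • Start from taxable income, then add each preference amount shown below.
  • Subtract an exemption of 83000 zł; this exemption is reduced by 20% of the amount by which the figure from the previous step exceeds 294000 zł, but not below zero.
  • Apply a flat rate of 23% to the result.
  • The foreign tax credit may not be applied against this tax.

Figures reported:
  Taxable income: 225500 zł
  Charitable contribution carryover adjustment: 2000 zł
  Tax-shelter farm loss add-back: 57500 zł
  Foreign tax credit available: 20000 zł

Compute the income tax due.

General income tax:
  37000 zł × 9% = 3330 zł
  1000 zł × 18% = 180 zł
  187500 zł × 23% = 43125 zł
  → 46635 zł
  Less foreign tax credit 20000 zł → 26635 zł

Supplementary minimum tax:
  Adjusted income: 225500 zł + 2000 zł + 57500 zł = 285000 zł
  Exemption: 285000 zł ≤ 294000 zł, so full 83000 zł applies
  Base: 285000 zł − 83000 zł = 202000 zł
  202000 zł × 23% = 46460 zł

46460 zł > 26635 zł, so the supplementary minimum tax is the binding amount.

46460 zł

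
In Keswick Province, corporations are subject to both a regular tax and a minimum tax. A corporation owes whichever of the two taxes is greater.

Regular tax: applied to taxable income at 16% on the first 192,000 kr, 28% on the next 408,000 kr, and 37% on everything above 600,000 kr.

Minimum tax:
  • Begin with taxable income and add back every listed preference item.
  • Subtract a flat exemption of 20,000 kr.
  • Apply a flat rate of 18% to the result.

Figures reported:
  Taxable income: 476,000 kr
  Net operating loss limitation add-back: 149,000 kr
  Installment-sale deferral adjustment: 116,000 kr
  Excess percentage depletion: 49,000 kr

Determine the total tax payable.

Regular tax:
  192,000 kr × 16% = 30,720 kr
  284,000 kr × 28% = 79,520 kr
  → 110,240 kr

Minimum tax:
  Adjusted income: 476,000 kr + 149,000 kr + 116,000 kr + 49,000 kr = 790,000 kr
  Less exemption 20,000 kr → base 770,000 kr
  770,000 kr × 18% = 138,600 kr

138,600 kr > 110,240 kr, so the minimum tax is the binding amount.

138,600 kr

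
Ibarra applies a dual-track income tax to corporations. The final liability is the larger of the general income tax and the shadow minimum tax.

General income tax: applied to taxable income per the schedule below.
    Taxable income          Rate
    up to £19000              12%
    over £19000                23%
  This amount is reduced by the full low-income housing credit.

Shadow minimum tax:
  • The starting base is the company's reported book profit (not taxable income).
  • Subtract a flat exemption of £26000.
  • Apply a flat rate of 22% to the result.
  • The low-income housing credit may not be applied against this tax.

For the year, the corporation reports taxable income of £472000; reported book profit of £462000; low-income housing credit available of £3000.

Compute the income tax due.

£103470

General income tax:
  £19000 × 12% = £2280
  £453000 × 23% = £104190
  → £106470
  Less low-income housing credit £3000 → £103470

Shadow minimum tax:
  Base (reported book profit): £462000
  Less exemption £26000 → base £436000
  £436000 × 22% = £95920

£103470 > £95920, so the general income tax governs.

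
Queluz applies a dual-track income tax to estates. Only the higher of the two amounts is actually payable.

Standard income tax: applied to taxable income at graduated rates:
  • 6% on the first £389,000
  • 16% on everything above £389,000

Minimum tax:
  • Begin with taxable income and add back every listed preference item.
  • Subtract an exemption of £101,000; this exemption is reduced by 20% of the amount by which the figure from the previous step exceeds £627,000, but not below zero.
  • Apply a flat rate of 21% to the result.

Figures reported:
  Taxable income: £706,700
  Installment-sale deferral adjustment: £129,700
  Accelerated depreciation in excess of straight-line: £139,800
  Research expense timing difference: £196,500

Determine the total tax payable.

Minimum tax:
  Adjusted income: £706,700 + £129,700 + £139,800 + £196,500 = £1,172,700
  Exemption: 20% × (£1,172,700 − £627,000) = £109,140 ≥ £101,000, so the exemption is fully phased out
  Base: £1,172,700 − £0 = £1,172,700
  £1,172,700 × 21% = £246,267

Standard income tax:
  £389,000 × 6% = £23,340
  £317,700 × 16% = £50,832
  → £74,172

£246,267 > £74,172, so the minimum tax is the binding amount.

£246,267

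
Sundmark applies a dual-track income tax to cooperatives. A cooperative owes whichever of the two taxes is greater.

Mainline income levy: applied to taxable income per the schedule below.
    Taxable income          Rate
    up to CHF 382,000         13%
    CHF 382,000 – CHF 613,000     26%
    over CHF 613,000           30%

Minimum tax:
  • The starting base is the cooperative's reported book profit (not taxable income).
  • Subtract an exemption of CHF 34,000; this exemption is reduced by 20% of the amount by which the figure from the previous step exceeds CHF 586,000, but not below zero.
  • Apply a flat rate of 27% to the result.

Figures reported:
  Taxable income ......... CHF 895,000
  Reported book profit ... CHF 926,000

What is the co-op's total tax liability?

Mainline income levy:
  CHF 382,000 × 13% = CHF 49,660
  CHF 231,000 × 26% = CHF 60,060
  CHF 282,000 × 30% = CHF 84,600
  → CHF 194,320

Minimum tax:
  Base (reported book profit): CHF 926,000
  Exemption: 20% × (CHF 926,000 − CHF 586,000) = CHF 68,000 ≥ CHF 34,000, so the exemption is fully phased out
  Base: CHF 926,000 − CHF 0 = CHF 926,000
  CHF 926,000 × 27% = CHF 250,020

CHF 250,020 > CHF 194,320, so the minimum tax is the binding amount.

CHF 250,020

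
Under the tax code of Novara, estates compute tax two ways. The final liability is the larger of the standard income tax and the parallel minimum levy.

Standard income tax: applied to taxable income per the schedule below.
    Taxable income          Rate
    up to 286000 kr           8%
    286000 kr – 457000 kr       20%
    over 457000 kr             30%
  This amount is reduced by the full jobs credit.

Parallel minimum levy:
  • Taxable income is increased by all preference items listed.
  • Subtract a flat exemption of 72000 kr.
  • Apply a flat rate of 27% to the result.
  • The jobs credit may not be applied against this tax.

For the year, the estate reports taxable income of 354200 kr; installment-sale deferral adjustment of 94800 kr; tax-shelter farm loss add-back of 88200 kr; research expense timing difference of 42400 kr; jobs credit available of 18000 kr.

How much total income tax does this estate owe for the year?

Parallel minimum levy:
  Adjusted income: 354200 kr + 94800 kr + 88200 kr + 42400 kr = 579600 kr
  Less exemption 72000 kr → base 507600 kr
  507600 kr × 27% = 137052 kr

Standard income tax:
  286000 kr × 8% = 22880 kr
  68200 kr × 20% = 13640 kr
  → 36520 kr
  Less jobs credit 18000 kr → 18520 kr

137052 kr > 18520 kr, so the parallel minimum levy is the binding amount.

137052 kr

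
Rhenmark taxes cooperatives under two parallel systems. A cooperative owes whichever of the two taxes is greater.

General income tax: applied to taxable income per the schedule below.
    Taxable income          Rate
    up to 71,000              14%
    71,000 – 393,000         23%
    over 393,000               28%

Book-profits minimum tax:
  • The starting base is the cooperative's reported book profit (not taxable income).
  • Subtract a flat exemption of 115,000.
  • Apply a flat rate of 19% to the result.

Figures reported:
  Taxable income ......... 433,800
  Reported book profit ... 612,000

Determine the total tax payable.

Book-profits minimum tax:
  Base (reported book profit): 612,000
  Less exemption 115,000 → base 497,000
  497,000 × 19% = 94,430

General income tax:
  71,000 × 14% = 9,940
  322,000 × 23% = 74,060
  40,800 × 28% = 11,424
  → 95,424

95,424 > 94,430, so the general income tax governs.

95,424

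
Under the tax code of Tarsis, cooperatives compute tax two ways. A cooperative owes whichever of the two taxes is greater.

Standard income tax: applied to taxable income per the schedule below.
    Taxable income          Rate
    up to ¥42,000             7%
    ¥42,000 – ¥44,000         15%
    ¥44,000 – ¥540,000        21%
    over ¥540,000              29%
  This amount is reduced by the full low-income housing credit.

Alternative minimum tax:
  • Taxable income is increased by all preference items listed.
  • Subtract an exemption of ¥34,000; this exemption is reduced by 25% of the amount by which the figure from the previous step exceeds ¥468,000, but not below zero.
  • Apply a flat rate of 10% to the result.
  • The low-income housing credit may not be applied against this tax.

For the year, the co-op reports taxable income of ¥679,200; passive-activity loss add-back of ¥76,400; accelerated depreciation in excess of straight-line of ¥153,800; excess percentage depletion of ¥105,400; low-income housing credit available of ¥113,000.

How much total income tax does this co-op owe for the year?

¥101,480

Standard income tax:
  ¥42,000 × 7% = ¥2,940
  ¥2,000 × 15% = ¥300
  ¥496,000 × 21% = ¥104,160
  ¥139,200 × 29% = ¥40,368
  → ¥147,768
  Less low-income housing credit ¥113,000 → ¥34,768

Alternative minimum tax:
  Adjusted income: ¥679,200 + ¥76,400 + ¥153,800 + ¥105,400 = ¥1,014,800
  Exemption: 25% × (¥1,014,800 − ¥468,000) = ¥136,700 ≥ ¥34,000, so the exemption is fully phased out
  Base: ¥1,014,800 − ¥0 = ¥1,014,800
  ¥1,014,800 × 10% = ¥101,480

¥101,480 > ¥34,768, so the alternative minimum tax is the binding amount.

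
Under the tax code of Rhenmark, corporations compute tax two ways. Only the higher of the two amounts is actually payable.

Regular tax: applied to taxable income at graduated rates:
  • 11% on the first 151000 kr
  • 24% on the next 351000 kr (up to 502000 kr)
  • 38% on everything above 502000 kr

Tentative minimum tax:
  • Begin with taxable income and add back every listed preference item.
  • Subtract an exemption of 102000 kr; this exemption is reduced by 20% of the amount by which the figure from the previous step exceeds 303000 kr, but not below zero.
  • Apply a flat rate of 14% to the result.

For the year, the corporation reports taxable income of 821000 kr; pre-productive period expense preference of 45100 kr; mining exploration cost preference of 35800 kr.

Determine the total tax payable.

222070 kr

Regular tax:
  151000 kr × 11% = 16610 kr
  351000 kr × 24% = 84240 kr
  319000 kr × 38% = 121220 kr
  → 222070 kr

Tentative minimum tax:
  Adjusted income: 821000 kr + 45100 kr + 35800 kr = 901900 kr
  Exemption: 20% × (901900 kr − 303000 kr) = 119780 kr ≥ 102000 kr, so the exemption is fully phased out
  Base: 901900 kr − 0 kr = 901900 kr
  901900 kr × 14% = 126266 kr

222070 kr > 126266 kr, so the regular tax governs.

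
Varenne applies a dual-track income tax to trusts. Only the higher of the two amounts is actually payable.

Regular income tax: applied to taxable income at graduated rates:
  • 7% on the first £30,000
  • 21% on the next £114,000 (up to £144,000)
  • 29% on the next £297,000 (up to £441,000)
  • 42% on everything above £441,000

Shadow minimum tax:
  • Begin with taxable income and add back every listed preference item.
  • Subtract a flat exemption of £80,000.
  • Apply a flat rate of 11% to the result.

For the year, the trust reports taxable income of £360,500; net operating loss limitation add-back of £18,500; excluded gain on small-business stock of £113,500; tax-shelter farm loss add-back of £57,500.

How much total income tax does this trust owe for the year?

£88,825

Regular income tax:
  £30,000 × 7% = £2,100
  £114,000 × 21% = £23,940
  £216,500 × 29% = £62,785
  → £88,825

Shadow minimum tax:
  Adjusted income: £360,500 + £18,500 + £113,500 + £57,500 = £550,000
  Less exemption £80,000 → base £470,000
  £470,000 × 11% = £51,700

£88,825 > £51,700, so the regular income tax governs.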